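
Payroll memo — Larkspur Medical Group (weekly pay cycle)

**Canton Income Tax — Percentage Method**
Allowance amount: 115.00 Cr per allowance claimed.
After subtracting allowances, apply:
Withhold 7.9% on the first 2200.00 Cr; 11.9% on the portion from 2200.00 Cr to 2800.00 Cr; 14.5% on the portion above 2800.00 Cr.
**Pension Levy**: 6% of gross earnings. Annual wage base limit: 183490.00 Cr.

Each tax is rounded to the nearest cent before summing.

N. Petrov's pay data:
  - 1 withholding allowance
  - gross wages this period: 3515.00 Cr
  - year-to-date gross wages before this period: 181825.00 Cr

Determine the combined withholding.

Canton Income Tax: taxable = 3515.00 Cr − 1×115.00 Cr = 3400.00 Cr
  245.20 Cr + 14.5% × (3400.00 Cr − 2800.00 Cr) = 245.20 Cr + 14.5% × 600.00 Cr = 332.20 Cr
Pension Levy: cap 183490.00 Cr − YTD 181825.00 Cr = 1665.00 Cr subject; 6% × 1665.00 Cr = 99.90 Cr
Total: 332.20 Cr + 99.90 Cr = 432.10 Cr

432.10 Cr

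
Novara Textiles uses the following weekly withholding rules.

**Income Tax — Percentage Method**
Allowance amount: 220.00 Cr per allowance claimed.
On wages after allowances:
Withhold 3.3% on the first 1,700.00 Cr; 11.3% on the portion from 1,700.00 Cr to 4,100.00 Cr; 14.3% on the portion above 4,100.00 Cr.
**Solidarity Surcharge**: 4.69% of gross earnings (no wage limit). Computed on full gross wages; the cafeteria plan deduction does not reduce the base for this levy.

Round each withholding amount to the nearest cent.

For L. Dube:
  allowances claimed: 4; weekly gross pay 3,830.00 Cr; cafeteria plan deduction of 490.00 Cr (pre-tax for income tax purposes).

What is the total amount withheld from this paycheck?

321.61 Cr

Income Tax: taxable = 3,830.00 Cr − 490.00 Cr − 4×220.00 Cr = 2,460.00 Cr
  56.10 Cr + 11.3% × (2,460.00 Cr − 1,700.00 Cr) = 56.10 Cr + 11.3% × 760.00 Cr = 141.98 Cr
Solidarity Surcharge: 4.69% × 3,830.00 Cr = 179.63 Cr
Total: 141.98 Cr + 179.63 Cr = 321.61 Cr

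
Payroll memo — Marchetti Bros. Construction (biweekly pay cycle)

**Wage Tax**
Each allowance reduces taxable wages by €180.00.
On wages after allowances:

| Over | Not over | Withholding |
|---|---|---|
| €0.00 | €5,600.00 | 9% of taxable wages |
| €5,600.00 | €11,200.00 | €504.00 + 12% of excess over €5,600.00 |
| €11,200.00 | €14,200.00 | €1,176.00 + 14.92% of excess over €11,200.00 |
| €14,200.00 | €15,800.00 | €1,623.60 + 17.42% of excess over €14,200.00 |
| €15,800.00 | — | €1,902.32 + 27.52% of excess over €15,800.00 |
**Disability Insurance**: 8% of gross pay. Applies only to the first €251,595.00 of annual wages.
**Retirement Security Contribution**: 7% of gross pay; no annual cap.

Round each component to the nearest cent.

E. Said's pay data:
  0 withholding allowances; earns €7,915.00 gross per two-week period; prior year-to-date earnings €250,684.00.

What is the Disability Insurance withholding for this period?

Disability Insurance: cap €251,595.00 − YTD €250,684.00 = €911.00 subject; 8% × €911.00 = €72.88

€72.88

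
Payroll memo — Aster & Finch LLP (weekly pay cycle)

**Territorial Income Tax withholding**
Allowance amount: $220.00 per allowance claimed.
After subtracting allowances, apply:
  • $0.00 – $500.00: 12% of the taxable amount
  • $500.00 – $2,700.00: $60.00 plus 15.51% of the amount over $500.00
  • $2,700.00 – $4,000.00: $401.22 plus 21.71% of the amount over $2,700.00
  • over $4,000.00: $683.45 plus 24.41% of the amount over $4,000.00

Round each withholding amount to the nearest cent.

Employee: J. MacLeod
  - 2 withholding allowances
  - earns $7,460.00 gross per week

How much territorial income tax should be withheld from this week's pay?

Territorial Income Tax: taxable = $7,460.00 − 2×$220.00 = $7,020.00
  $683.45 + 24.41% × ($7,020.00 − $4,000.00) = $683.45 + 24.41% × $3,020.00 = $1,420.63

$1,420.63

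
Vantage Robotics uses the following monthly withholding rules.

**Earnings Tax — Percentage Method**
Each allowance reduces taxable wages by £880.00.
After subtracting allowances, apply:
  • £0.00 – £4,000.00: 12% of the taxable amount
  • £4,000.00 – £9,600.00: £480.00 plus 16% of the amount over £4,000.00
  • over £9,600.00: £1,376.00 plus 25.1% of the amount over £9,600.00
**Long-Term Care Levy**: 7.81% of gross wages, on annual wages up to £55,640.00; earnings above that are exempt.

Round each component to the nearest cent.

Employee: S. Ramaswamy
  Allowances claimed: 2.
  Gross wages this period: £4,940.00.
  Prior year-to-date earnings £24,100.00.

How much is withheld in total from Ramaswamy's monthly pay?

£767.41

Earnings Tax: taxable = £4,940.00 − 2×£880.00 = £3,180.00
  12% × £3,180.00 = £381.60
Long-Term Care Levy: 7.81% × £4,940.00 = £385.81
Total: £381.60 + £385.81 = £767.41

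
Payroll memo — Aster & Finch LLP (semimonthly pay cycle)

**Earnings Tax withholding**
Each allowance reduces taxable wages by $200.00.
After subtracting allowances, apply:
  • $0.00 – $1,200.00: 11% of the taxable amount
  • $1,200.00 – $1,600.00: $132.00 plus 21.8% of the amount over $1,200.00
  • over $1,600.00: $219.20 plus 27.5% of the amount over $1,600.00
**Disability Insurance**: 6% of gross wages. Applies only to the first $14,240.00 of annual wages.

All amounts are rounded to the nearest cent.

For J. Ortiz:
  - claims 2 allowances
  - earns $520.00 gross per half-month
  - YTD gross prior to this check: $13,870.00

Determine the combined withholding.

Earnings Tax: taxable = $520.00 − 2×$200.00 = $120.00
  11% × $120.00 = $13.20
Disability Insurance: cap $14,240.00 − YTD $13,870.00 = $370.00 subject; 6% × $370.00 = $22.20
Total: $13.20 + $22.20 = $35.40

$35.40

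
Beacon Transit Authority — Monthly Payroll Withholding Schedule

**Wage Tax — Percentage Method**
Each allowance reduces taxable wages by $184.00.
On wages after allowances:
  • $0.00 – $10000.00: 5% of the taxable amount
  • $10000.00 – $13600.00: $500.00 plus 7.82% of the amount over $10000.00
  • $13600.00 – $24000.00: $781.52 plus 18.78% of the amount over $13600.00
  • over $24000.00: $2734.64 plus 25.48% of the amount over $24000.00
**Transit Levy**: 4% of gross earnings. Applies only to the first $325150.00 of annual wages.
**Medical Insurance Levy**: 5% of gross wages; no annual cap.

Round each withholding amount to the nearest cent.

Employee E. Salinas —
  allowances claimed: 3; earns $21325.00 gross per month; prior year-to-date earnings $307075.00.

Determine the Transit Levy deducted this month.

$723.00

Transit Levy: cap $325150.00 − YTD $307075.00 = $18075.00 subject; 4% × $18075.00 = $723.00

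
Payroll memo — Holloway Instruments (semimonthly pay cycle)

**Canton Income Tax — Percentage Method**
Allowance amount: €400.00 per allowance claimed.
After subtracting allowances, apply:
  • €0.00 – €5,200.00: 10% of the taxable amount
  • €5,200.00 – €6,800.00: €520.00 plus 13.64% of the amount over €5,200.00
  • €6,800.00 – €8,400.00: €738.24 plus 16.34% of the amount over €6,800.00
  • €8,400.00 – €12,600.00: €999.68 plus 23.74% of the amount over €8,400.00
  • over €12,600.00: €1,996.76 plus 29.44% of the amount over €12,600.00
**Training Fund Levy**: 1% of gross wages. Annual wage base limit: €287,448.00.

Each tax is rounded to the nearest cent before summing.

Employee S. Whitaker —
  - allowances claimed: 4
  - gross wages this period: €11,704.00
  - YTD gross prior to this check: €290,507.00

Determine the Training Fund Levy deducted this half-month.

Training Fund Levy: YTD €290,507.00 ≥ cap €287,448.00 → €0.00

€0.00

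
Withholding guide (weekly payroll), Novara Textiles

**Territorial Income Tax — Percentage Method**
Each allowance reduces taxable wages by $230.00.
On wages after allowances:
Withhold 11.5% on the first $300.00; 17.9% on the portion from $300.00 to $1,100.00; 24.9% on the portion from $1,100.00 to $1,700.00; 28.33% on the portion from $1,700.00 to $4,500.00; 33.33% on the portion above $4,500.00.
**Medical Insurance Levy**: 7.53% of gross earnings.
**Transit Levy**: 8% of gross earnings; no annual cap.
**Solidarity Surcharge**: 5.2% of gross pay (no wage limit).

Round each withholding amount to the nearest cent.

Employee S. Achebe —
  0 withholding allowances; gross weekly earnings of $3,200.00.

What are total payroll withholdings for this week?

Territorial Income Tax: taxable = $3,200.00
  $327.10 + 28.33% × ($3,200.00 − $1,700.00) = $327.10 + 28.33% × $1,500.00 = $752.05
Medical Insurance Levy: 7.53% × $3,200.00 = $240.96
Transit Levy: 8% × $3,200.00 = $256.00
Solidarity Surcharge: 5.2% × $3,200.00 = $166.40
Total: $752.05 + $240.96 + $256.00 + $166.40 = $1,415.41

$1,415.41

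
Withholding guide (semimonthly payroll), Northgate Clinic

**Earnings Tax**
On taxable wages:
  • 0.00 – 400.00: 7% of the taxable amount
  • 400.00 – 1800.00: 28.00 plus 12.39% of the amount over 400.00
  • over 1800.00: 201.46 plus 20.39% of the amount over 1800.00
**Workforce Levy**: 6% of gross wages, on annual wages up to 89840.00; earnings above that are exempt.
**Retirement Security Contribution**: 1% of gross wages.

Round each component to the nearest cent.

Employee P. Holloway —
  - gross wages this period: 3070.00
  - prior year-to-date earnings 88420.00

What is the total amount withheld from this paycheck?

Earnings Tax: taxable = 3070.00
  201.46 + 20.39% × (3070.00 − 1800.00) = 201.46 + 20.39% × 1270.00 = 460.41
Workforce Levy: cap 89840.00 − YTD 88420.00 = 1420.00 subject; 6% × 1420.00 = 85.20
Retirement Security Contribution: 1% × 3070.00 = 30.70
Total: 460.41 + 85.20 + 30.70 = 576.31

576.31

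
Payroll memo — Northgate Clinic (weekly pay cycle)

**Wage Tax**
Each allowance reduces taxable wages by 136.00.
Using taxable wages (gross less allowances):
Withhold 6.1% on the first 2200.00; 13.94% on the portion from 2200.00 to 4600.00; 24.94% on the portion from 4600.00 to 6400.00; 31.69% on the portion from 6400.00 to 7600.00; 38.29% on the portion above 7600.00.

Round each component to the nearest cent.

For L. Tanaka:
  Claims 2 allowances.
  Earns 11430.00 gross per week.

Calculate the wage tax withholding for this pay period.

2660.32

Wage Tax: taxable = 11430.00 − 2×136.00 = 11158.00
  1297.96 + 38.29% × (11158.00 − 7600.00) = 1297.96 + 38.29% × 3558.00 = 2660.32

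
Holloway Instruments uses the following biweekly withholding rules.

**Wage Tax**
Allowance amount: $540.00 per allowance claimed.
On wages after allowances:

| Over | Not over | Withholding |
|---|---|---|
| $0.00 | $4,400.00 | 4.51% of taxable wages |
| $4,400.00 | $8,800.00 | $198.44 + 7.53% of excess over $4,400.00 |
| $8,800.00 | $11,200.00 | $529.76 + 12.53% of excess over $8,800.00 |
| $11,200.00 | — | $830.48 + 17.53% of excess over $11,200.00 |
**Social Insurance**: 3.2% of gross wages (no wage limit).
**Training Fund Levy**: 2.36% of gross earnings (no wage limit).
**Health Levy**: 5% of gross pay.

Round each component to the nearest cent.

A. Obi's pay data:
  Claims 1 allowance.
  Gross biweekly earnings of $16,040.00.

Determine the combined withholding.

Wage Tax: taxable = $16,040.00 − 1×$540.00 = $15,500.00
  $830.48 + 17.53% × ($15,500.00 − $11,200.00) = $830.48 + 17.53% × $4,300.00 = $1,584.27
Social Insurance: 3.2% × $16,040.00 = $513.28
Training Fund Levy: 2.36% × $16,040.00 = $378.54
Health Levy: 5% × $16,040.00 = $802.00
Total: $1,584.27 + $513.28 + $378.54 + $802.00 = $3,278.09

$3,278.09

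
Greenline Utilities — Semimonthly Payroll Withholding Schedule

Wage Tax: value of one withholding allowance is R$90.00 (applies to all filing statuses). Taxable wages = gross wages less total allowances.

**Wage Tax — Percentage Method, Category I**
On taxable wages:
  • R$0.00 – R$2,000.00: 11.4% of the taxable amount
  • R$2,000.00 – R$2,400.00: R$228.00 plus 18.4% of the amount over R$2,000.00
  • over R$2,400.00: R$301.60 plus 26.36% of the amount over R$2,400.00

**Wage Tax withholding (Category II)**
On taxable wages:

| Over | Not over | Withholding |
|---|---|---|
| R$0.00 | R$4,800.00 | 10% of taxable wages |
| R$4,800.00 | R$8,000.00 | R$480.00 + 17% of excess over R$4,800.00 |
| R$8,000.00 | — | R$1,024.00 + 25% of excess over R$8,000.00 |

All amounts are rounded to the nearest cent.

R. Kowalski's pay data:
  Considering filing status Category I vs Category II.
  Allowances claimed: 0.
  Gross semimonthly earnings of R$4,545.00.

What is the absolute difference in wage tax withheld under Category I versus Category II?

Wage Tax (Category I): taxable = R$4,545.00
  R$301.60 + 26.36% × (R$4,545.00 − R$2,400.00) = R$301.60 + 26.36% × R$2,145.00 = R$867.02
Wage Tax (Category II): taxable = R$4,545.00
  10% × R$4,545.00 = R$454.50
Difference: |R$867.02 − R$454.50| = R$412.52 (higher under Category I)

R$412.52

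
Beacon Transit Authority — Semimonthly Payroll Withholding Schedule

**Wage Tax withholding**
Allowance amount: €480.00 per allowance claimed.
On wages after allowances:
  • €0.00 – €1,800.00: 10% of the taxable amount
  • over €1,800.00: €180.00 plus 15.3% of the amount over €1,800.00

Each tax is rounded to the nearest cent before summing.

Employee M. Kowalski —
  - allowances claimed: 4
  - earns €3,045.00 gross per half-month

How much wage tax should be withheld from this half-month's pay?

€112.50

Wage Tax: taxable = €3,045.00 − 4×€480.00 = €1,125.00
  10% × €1,125.00 = €112.50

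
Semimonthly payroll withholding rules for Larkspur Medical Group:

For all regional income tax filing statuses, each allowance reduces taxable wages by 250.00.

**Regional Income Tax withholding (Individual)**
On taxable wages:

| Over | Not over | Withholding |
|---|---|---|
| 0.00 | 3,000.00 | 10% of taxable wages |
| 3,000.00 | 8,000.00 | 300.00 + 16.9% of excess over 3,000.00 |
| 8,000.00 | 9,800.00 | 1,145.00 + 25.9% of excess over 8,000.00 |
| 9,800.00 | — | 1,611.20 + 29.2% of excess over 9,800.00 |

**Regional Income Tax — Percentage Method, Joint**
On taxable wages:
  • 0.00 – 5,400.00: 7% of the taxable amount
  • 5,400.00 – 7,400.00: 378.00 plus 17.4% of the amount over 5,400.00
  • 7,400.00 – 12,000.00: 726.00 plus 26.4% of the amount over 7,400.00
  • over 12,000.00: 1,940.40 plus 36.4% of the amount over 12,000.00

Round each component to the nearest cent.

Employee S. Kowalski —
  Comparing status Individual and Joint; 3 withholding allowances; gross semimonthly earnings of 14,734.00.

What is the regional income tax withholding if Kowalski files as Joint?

Regional Income Tax (Joint): taxable = 14,734.00 − 3×250.00 = 13,984.00
  1,940.40 + 36.4% × (13,984.00 − 12,000.00) = 1,940.40 + 36.4% × 1,984.00 = 2,662.58

2,662.58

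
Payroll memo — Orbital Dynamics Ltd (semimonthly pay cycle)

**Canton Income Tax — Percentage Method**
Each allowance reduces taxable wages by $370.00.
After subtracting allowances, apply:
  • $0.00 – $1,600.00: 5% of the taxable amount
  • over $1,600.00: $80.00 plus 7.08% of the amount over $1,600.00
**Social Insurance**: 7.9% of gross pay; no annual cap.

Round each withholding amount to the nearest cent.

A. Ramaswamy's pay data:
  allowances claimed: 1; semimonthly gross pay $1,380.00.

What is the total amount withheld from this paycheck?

Canton Income Tax: taxable = $1,380.00 − 1×$370.00 = $1,010.00
  5% × $1,010.00 = $50.50
Social Insurance: 7.9% × $1,380.00 = $109.02
Total: $50.50 + $109.02 = $159.52

$159.52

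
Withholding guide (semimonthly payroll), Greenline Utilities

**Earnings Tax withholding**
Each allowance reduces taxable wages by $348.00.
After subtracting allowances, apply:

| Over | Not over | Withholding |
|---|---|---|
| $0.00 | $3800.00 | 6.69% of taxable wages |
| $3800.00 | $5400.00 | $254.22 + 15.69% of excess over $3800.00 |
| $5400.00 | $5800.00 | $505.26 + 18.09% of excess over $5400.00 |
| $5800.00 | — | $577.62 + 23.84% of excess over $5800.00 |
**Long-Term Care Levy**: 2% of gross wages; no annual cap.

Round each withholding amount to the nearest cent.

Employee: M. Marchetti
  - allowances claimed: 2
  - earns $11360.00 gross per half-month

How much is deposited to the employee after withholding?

$9395.60

Earnings Tax: taxable = $11360.00 − 2×$348.00 = $10664.00
  $577.62 + 23.84% × ($10664.00 − $5800.00) = $577.62 + 23.84% × $4864.00 = $1737.20
Long-Term Care Levy: 2% × $11360.00 = $227.20
Total withheld: $1737.20 + $227.20 = $1964.40
Net pay: $11360.00 − $1964.40 = $9395.60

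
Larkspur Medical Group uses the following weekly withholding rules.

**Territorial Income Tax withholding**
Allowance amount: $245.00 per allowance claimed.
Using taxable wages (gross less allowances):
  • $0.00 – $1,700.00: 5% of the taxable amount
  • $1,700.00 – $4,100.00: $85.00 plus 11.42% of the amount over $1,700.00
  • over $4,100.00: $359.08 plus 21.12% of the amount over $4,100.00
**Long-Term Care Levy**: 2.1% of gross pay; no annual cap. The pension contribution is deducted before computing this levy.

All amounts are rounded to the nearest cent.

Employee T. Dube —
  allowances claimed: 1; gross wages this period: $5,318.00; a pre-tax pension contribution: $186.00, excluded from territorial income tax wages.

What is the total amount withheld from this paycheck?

$633.06

Territorial Income Tax: taxable = $5,318.00 − $186.00 − 1×$245.00 = $4,887.00
  $359.08 + 21.12% × ($4,887.00 − $4,100.00) = $359.08 + 21.12% × $787.00 = $525.29
Long-Term Care Levy: 2.1% × $5,132.00 = $107.77
Total: $525.29 + $107.77 = $633.06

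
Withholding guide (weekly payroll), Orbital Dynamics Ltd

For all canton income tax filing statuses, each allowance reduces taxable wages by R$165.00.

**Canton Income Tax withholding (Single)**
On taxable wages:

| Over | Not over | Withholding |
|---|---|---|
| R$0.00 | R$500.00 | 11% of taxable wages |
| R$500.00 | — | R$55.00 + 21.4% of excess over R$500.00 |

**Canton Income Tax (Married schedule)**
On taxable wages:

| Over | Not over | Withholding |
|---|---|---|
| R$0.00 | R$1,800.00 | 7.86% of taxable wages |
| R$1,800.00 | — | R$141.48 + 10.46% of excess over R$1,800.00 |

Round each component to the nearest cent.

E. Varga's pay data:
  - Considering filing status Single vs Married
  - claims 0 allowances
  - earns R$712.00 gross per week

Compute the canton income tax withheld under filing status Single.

Canton Income Tax (Single): taxable = R$712.00
  R$55.00 + 21.4% × (R$712.00 − R$500.00) = R$55.00 + 21.4% × R$212.00 = R$100.37

R$100.37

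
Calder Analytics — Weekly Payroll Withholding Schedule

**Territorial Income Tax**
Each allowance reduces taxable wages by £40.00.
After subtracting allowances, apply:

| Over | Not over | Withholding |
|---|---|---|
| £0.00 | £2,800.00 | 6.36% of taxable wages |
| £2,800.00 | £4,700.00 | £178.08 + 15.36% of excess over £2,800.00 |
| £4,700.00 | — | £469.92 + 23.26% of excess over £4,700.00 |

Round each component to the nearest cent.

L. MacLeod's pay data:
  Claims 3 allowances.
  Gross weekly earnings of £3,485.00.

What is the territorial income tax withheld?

£264.86

Territorial Income Tax: taxable = £3,485.00 − 3×£40.00 = £3,365.00
  £178.08 + 15.36% × (£3,365.00 − £2,800.00) = £178.08 + 15.36% × £565.00 = £264.86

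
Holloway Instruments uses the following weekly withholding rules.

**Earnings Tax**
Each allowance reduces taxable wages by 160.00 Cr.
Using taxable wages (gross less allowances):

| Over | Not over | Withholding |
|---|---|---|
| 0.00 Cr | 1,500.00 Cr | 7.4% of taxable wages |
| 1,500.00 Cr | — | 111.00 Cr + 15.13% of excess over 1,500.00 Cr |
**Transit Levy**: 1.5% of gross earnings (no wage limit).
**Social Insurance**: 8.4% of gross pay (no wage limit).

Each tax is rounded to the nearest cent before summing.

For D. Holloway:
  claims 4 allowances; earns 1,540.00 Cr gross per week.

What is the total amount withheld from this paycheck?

219.06 Cr

Earnings Tax: taxable = 1,540.00 Cr − 4×160.00 Cr = 900.00 Cr
  7.4% × 900.00 Cr = 66.60 Cr
Transit Levy: 1.5% × 1,540.00 Cr = 23.10 Cr
Social Insurance: 8.4% × 1,540.00 Cr = 129.36 Cr
Total: 66.60 Cr + 23.10 Cr + 129.36 Cr = 219.06 Cr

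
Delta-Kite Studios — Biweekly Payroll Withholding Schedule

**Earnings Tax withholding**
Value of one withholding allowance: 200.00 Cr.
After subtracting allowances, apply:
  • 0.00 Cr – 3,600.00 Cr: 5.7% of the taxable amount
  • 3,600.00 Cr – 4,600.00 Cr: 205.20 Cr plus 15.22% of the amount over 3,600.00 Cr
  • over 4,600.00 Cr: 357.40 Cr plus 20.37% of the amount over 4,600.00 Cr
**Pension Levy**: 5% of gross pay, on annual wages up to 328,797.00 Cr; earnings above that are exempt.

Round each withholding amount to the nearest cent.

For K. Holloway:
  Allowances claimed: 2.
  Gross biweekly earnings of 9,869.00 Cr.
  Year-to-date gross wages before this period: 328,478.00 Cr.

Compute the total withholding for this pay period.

1,365.17 Cr

Earnings Tax: taxable = 9,869.00 Cr − 2×200.00 Cr = 9,469.00 Cr
  357.40 Cr + 20.37% × (9,469.00 Cr − 4,600.00 Cr) = 357.40 Cr + 20.37% × 4,869.00 Cr = 1,349.22 Cr
Pension Levy: cap 328,797.00 Cr − YTD 328,478.00 Cr = 319.00 Cr subject; 5% × 319.00 Cr = 15.95 Cr
Total: 1,349.22 Cr + 15.95 Cr = 1,365.17 Cr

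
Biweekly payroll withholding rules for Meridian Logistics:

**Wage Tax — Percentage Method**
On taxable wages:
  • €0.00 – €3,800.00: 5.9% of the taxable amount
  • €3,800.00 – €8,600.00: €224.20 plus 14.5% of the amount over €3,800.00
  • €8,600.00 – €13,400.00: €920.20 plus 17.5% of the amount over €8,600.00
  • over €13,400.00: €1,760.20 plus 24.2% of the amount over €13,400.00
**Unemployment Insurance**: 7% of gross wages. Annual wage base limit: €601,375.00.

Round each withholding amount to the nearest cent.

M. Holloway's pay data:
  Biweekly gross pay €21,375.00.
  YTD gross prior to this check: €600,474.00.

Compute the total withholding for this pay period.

€3,753.22

Wage Tax: taxable = €21,375.00
  €1,760.20 + 24.2% × (€21,375.00 − €13,400.00) = €1,760.20 + 24.2% × €7,975.00 = €3,690.15
Unemployment Insurance: cap €601,375.00 − YTD €600,474.00 = €901.00 subject; 7% × €901.00 = €63.07
Total: €3,690.15 + €63.07 = €3,753.22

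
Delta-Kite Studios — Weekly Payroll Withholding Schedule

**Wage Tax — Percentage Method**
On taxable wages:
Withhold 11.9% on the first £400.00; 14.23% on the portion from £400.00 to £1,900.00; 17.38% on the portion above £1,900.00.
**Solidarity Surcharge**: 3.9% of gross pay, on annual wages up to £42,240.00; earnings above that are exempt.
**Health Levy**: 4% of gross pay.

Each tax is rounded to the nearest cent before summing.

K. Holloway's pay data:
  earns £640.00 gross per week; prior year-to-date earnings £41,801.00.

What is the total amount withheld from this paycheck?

£124.47

Wage Tax: taxable = £640.00
  £47.60 + 14.23% × (£640.00 − £400.00) = £47.60 + 14.23% × £240.00 = £81.75
Solidarity Surcharge: cap £42,240.00 − YTD £41,801.00 = £439.00 subject; 3.9% × £439.00 = £17.12
Health Levy: 4% × £640.00 = £25.60
Total: £81.75 + £17.12 + £25.60 = £124.47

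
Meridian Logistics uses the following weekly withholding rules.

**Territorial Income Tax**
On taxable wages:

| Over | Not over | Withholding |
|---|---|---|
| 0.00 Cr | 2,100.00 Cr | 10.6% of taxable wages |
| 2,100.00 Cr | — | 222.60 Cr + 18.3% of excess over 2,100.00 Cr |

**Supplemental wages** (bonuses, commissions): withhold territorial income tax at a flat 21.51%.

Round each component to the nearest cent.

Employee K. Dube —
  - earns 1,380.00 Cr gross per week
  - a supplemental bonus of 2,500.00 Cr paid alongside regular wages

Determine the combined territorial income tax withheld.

Territorial Income Tax: taxable = 1,380.00 Cr
  10.6% × 1,380.00 Cr = 146.28 Cr
Supplemental (21.51% flat on bonus): 21.51% × 2,500.00 Cr = 537.75 Cr
Total territorial income tax: 146.28 Cr + 537.75 Cr = 684.03 Cr

684.03 Cr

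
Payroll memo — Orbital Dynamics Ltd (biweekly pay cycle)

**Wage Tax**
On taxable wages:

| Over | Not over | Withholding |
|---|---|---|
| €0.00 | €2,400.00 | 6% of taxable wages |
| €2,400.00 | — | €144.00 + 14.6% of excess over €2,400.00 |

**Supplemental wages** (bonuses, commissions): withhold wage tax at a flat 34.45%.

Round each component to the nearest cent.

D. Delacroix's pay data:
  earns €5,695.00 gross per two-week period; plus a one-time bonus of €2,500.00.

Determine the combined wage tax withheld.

€1,486.32

Wage Tax: taxable = €5,695.00
  €144.00 + 14.6% × (€5,695.00 − €2,400.00) = €144.00 + 14.6% × €3,295.00 = €625.07
Supplemental (34.45% flat on bonus): 34.45% × €2,500.00 = €861.25
Total wage tax: €625.07 + €861.25 = €1,486.32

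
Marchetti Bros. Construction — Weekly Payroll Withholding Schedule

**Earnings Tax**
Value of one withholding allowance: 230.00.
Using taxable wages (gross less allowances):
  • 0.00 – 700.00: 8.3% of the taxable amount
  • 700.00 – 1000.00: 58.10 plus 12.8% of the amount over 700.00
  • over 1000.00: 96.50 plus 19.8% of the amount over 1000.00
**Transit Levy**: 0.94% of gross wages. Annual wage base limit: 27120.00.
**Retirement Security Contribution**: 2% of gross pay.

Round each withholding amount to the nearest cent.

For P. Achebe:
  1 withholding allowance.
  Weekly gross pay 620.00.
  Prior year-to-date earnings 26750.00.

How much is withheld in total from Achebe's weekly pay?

48.25

Earnings Tax: taxable = 620.00 − 1×230.00 = 390.00
  8.3% × 390.00 = 32.37
Transit Levy: cap 27120.00 − YTD 26750.00 = 370.00 subject; 0.94% × 370.00 = 3.48
Retirement Security Contribution: 2% × 620.00 = 12.40
Total: 32.37 + 3.48 + 12.40 = 48.25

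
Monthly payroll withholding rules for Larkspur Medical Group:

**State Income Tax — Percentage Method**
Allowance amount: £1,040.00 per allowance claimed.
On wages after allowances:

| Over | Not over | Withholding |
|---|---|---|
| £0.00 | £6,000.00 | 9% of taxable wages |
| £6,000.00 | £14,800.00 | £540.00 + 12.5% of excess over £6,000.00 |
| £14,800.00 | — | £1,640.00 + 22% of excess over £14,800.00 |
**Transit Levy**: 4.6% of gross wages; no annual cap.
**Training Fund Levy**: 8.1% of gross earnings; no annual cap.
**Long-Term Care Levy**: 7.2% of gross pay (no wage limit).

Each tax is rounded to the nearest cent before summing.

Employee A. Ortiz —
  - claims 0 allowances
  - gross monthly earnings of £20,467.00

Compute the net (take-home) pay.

£13,507.33

State Income Tax: taxable = £20,467.00
  £1,640.00 + 22% × (£20,467.00 − £14,800.00) = £1,640.00 + 22% × £5,667.00 = £2,886.74
Transit Levy: 4.6% × £20,467.00 = £941.48
Training Fund Levy: 8.1% × £20,467.00 = £1,657.83
Long-Term Care Levy: 7.2% × £20,467.00 = £1,473.62
Total withheld: £2,886.74 + £941.48 + £1,657.83 + £1,473.62 = £6,959.67
Net pay: £20,467.00 − £6,959.67 = £13,507.33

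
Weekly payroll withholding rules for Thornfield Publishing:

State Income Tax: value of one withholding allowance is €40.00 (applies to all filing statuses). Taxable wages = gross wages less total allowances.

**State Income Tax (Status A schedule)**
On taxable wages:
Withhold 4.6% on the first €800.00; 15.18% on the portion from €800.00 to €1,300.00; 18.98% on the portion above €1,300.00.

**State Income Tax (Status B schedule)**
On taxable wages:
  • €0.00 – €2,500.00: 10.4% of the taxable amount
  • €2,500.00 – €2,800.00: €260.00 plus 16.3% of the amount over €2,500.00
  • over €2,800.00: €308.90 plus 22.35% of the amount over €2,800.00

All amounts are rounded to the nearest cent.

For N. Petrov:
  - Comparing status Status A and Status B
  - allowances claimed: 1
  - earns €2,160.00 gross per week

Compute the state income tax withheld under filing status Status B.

€220.48

State Income Tax (Status B): taxable = €2,160.00 − 1×€40.00 = €2,120.00
  10.4% × €2,120.00 = €220.48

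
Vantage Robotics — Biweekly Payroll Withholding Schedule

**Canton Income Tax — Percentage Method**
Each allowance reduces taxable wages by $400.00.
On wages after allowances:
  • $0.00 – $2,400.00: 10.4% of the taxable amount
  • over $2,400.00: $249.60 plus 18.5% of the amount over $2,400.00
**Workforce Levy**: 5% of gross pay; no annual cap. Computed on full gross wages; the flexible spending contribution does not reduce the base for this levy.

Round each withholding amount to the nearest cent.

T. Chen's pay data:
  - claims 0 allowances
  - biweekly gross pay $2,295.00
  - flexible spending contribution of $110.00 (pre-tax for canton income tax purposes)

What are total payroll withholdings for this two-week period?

$341.99

Canton Income Tax: taxable = $2,295.00 − $110.00 = $2,185.00
  10.4% × $2,185.00 = $227.24
Workforce Levy: 5% × $2,295.00 = $114.75
Total: $227.24 + $114.75 = $341.99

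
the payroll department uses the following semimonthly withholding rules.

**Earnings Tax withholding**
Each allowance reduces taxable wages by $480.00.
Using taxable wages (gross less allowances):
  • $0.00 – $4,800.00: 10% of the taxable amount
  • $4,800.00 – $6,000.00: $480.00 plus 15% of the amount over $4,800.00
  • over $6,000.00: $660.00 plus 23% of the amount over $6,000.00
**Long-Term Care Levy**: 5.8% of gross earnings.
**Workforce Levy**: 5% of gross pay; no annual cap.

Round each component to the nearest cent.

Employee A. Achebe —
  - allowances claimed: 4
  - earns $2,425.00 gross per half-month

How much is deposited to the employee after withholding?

Earnings Tax: taxable = $2,425.00 − 4×$480.00 = $505.00
  10% × $505.00 = $50.50
Long-Term Care Levy: 5.8% × $2,425.00 = $140.65
Workforce Levy: 5% × $2,425.00 = $121.25
Total withheld: $50.50 + $140.65 + $121.25 = $312.40
Net pay: $2,425.00 − $312.40 = $2,112.60

$2,112.60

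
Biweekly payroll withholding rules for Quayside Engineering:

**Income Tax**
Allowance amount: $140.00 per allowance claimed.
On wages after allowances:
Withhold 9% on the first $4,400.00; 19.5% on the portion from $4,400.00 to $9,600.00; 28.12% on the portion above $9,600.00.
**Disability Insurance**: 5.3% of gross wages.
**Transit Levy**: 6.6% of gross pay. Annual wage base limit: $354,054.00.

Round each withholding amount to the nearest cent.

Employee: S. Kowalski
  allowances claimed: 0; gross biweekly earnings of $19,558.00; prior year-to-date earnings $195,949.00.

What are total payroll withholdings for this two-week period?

$6,537.59

Income Tax: taxable = $19,558.00
  $1,410.00 + 28.12% × ($19,558.00 − $9,600.00) = $1,410.00 + 28.12% × $9,958.00 = $4,210.19
Disability Insurance: 5.3% × $19,558.00 = $1,036.57
Transit Levy: 6.6% × $19,558.00 = $1,290.83
Total: $4,210.19 + $1,036.57 + $1,290.83 = $6,537.59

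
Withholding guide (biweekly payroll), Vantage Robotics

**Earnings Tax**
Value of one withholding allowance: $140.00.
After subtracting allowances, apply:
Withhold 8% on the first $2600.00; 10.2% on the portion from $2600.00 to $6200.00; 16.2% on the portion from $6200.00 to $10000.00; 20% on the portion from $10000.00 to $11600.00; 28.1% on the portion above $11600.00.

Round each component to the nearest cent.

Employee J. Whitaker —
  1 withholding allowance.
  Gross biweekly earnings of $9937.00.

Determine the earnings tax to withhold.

$1157.91

Earnings Tax: taxable = $9937.00 − 1×$140.00 = $9797.00
  $575.20 + 16.2% × ($9797.00 − $6200.00) = $575.20 + 16.2% × $3597.00 = $1157.91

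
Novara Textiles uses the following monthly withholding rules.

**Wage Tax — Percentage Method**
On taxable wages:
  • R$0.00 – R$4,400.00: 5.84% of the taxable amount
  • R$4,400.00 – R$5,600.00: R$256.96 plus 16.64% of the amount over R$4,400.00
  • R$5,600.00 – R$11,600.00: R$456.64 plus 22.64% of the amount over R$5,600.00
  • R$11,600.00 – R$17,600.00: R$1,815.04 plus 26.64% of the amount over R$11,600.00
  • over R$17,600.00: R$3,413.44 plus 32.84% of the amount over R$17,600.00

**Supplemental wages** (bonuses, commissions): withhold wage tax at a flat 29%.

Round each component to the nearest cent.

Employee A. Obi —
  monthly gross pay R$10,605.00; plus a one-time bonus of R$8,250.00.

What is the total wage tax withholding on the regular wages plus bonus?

Wage Tax: taxable = R$10,605.00
  R$456.64 + 22.64% × (R$10,605.00 − R$5,600.00) = R$456.64 + 22.64% × R$5,005.00 = R$1,589.77
Supplemental (29% flat on bonus): 29% × R$8,250.00 = R$2,392.50
Total wage tax: R$1,589.77 + R$2,392.50 = R$3,982.27

R$3,982.27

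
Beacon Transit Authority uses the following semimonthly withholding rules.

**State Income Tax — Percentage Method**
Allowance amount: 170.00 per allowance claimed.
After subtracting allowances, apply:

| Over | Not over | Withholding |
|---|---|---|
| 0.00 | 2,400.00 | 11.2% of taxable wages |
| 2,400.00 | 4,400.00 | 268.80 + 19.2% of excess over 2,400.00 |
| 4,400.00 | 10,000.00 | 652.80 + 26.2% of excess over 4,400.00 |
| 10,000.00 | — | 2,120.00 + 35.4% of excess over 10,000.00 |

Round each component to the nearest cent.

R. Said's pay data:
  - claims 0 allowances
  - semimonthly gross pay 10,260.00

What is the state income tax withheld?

2,212.04

State Income Tax: taxable = 10,260.00
  2,120.00 + 35.4% × (10,260.00 − 10,000.00) = 2,120.00 + 35.4% × 260.00 = 2,212.04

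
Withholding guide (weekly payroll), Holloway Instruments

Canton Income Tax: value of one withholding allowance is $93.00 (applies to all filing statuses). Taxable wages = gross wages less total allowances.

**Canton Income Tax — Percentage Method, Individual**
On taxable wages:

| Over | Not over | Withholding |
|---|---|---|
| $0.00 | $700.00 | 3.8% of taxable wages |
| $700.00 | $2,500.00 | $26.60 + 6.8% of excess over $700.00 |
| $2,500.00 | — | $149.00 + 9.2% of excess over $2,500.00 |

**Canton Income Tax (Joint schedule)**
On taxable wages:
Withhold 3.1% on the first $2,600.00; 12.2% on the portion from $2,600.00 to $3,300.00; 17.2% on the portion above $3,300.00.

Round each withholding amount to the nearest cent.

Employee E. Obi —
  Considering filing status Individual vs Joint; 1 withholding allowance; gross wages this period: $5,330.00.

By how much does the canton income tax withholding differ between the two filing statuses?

$98.36

Canton Income Tax (Individual): taxable = $5,330.00 − 1×$93.00 = $5,237.00
  $149.00 + 9.2% × ($5,237.00 − $2,500.00) = $149.00 + 9.2% × $2,737.00 = $400.80
Canton Income Tax (Joint): taxable = $5,330.00 − 1×$93.00 = $5,237.00
  $166.00 + 17.2% × ($5,237.00 − $3,300.00) = $166.00 + 17.2% × $1,937.00 = $499.16
Difference: |$400.80 − $499.16| = $98.36 (higher under Joint)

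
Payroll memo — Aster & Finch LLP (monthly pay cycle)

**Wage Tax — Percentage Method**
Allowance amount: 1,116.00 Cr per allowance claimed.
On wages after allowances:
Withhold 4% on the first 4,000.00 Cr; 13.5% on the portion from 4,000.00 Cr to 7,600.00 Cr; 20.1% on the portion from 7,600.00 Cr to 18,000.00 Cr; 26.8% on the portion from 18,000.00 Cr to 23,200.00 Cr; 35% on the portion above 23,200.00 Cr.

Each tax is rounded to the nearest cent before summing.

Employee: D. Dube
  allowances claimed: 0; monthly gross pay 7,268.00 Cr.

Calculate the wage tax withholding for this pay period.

Wage Tax: taxable = 7,268.00 Cr
  160.00 Cr + 13.5% × (7,268.00 Cr − 4,000.00 Cr) = 160.00 Cr + 13.5% × 3,268.00 Cr = 601.18 Cr

601.18 Cr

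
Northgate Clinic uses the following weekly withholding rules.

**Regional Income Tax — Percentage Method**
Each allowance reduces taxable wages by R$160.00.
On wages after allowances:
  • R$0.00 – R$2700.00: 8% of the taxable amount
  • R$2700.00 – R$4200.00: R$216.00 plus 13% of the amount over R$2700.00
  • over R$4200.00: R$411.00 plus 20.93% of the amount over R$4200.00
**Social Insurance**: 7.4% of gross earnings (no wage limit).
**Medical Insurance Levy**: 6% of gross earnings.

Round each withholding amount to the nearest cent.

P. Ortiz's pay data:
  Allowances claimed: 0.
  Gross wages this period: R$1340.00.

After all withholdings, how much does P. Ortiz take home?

Regional Income Tax: taxable = R$1340.00
  8% × R$1340.00 = R$107.20
Social Insurance: 7.4% × R$1340.00 = R$99.16
Medical Insurance Levy: 6% × R$1340.00 = R$80.40
Total withheld: R$107.20 + R$99.16 + R$80.40 = R$286.76
Net pay: R$1340.00 − R$286.76 = R$1053.24

R$1053.24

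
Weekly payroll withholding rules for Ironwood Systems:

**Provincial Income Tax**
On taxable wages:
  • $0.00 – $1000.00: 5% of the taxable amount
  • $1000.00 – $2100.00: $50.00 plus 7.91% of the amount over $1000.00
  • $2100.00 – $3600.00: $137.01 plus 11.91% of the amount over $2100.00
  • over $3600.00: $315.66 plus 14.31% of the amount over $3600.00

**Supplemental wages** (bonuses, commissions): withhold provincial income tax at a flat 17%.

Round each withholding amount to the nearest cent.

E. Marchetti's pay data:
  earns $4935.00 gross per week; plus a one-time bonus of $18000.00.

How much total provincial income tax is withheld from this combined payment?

Provincial Income Tax: taxable = $4935.00
  $315.66 + 14.31% × ($4935.00 − $3600.00) = $315.66 + 14.31% × $1335.00 = $506.70
Supplemental (17% flat on bonus): 17% × $18000.00 = $3060.00
Total provincial income tax: $506.70 + $3060.00 = $3566.70

$3566.70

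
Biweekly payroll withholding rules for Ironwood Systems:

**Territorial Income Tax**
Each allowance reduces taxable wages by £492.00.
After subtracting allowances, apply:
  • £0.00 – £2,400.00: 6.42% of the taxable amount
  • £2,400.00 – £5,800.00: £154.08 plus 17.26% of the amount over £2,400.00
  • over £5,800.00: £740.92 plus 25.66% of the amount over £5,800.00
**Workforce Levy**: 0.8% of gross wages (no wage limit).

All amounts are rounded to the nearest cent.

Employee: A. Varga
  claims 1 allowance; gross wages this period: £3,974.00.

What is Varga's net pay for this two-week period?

£3,601.38

Territorial Income Tax: taxable = £3,974.00 − 1×£492.00 = £3,482.00
  £154.08 + 17.26% × (£3,482.00 − £2,400.00) = £154.08 + 17.26% × £1,082.00 = £340.83
Workforce Levy: 0.8% × £3,974.00 = £31.79
Total withheld: £340.83 + £31.79 = £372.62
Net pay: £3,974.00 − £372.62 = £3,601.38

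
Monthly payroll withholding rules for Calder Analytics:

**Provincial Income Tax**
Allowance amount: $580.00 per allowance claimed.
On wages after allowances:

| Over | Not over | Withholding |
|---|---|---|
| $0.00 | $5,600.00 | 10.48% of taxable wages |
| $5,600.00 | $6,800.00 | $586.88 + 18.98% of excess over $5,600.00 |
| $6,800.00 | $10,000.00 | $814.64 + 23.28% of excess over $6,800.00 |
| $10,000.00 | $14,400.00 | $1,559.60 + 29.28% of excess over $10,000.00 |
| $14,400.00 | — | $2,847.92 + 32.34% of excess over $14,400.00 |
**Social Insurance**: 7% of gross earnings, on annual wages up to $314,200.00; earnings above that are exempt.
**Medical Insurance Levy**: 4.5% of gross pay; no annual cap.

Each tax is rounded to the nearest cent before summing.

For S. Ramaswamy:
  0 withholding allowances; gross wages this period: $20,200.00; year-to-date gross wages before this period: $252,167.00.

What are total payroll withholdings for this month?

$7,046.64

Provincial Income Tax: taxable = $20,200.00
  $2,847.92 + 32.34% × ($20,200.00 − $14,400.00) = $2,847.92 + 32.34% × $5,800.00 = $4,723.64
Social Insurance: 7% × $20,200.00 = $1,414.00
Medical Insurance Levy: 4.5% × $20,200.00 = $909.00
Total: $4,723.64 + $1,414.00 + $909.00 = $7,046.64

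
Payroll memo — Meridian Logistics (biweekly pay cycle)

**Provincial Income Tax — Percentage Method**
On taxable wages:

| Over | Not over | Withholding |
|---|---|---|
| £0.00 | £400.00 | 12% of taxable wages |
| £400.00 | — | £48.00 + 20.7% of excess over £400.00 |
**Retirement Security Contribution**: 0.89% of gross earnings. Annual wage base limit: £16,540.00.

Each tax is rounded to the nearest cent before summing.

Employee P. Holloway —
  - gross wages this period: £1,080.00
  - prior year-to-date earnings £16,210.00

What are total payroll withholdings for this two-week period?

£191.70

Provincial Income Tax: taxable = £1,080.00
  £48.00 + 20.7% × (£1,080.00 − £400.00) = £48.00 + 20.7% × £680.00 = £188.76
Retirement Security Contribution: cap £16,540.00 − YTD £16,210.00 = £330.00 subject; 0.89% × £330.00 = £2.94
Total: £188.76 + £2.94 = £191.70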